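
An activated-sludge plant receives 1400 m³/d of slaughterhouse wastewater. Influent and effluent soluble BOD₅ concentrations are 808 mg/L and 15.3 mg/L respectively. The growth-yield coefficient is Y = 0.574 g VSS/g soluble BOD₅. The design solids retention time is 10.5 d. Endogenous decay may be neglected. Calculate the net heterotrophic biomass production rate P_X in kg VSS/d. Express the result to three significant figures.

P_X ≈ 637 kg VSS/d

Since k_d ≈ 0, Y_obs = Y = 0.574 g VSS/g soluble BOD₅.
Mass of soluble BOD₅ removed per day: Q(S₀ − S) = 1400 × 792.7 g/m³ = 1110 kg/d.
Net biomass production P_X = Y_obs × Q·(S₀ − S) = 0.5740 × 1110 = 637.0 kg VSS/d.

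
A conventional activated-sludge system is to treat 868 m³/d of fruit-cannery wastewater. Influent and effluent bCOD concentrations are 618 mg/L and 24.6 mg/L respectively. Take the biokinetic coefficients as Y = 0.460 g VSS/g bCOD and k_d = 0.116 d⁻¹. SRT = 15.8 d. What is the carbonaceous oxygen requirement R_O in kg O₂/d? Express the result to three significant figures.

R_O ≈ 396 kg O₂/d

Correct the yield for decay: Y_obs = Y/(1 + k_d θ_c) = 0.460 / (1 + 0.116 × 15.8) = 0.460 / 2.833 = 0.1624.
Q·(S₀ − S) = 868 × (618 − 24.6) × 10⁻³ = 515.1 kg/d removed.
Net sludge production P_X = 0.1624 × 515.1 = 83.64 kg VSS/d.
R_O = Q·ΔS − 1.42 P_X = 515.1 − 118.8 = 396.3 kg O₂/d.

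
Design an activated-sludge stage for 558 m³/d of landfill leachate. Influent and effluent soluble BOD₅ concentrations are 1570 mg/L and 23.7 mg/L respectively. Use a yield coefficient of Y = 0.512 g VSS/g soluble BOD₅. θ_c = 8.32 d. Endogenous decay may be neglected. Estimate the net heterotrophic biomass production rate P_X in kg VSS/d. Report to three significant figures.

No decay correction is needed, so Y_obs = Y = 0.512.
Mass of soluble BOD₅ removed per day: Q(S₀ − S) = 558 × 1546 g/m³ = 862.8 kg/d.
P_X = Y_obs · Q(S₀ − S) = 0.5120 × 862.8 = 441.8 kg VSS/d.

P_X ≈ 442 kg VSS/d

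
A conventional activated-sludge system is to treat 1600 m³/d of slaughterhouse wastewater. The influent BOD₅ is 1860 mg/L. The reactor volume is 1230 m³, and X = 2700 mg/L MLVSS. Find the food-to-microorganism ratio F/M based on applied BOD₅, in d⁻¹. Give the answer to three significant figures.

F/M ≈ 0.896 d⁻¹

F/M = applied load / biomass = Q·S₀/(V·X) = 1600 × 1860 / (1230 × 2700) = 0.8961 d⁻¹.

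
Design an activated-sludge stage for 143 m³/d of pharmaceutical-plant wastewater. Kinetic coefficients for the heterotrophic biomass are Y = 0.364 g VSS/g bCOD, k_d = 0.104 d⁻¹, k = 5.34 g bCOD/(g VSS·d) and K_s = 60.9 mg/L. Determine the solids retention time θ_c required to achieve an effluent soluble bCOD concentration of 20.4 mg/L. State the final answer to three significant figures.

θ_c ≈ 2.61 d

From 1/θ_c = Y·k·S/(K_s + S) − k_d: Y·k·S/(K_s+S) = 0.364 × 5.34 × 20.4 / (60.9 + 20.4) = 0.4877 d⁻¹.
Then 1/θ_c = μ − k_d = 0.4877 − 0.104 = 0.3837 d⁻¹, giving θ_c = 2.606 d.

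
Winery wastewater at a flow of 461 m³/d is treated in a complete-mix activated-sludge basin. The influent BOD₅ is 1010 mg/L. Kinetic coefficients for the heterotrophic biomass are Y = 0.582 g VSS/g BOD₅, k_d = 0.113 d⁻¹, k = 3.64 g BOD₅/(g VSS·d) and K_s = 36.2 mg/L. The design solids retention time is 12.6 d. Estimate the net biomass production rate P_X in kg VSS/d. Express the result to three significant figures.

For a completely mixed reactor with recycle the Lawrence–McCarty relation gives S = K_s·(1 + k_d·θ_c) / [θ_c·(Y·k − k_d) − 1] = 36.2 × (1 + 0.113 × 12.6) / [12.6 × (0.582 × 3.64 − 0.113) − 1] = 87.74 / 24.27 = 3.615 mg/L.
Correct the yield for decay: Y_obs = Y/(1 + k_d θ_c) = 0.582 / (1 + 0.113 × 12.6) = 0.582 / 2.424 = 0.2401.
Mass of BOD₅ removed per day: Q(S₀ − S) = 461 × 1006 g/m³ = 463.9 kg/d.
Biomass produced: P_X = Y_obs·Q·ΔS = 0.2401 × 463.9 ≈ 111.4 kg VSS/d.

P_X ≈ 111 kg VSS/d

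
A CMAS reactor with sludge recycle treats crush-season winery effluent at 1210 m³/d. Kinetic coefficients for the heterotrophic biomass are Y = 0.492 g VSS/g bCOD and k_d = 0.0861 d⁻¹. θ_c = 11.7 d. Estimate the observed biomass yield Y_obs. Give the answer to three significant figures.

Observed yield with endogenous decay: Y_obs = Y / (1 + k_d·θ_c) = 0.492 / (1 + 0.0861 × 11.7) = 0.492 / 2.007 = 0.2451 g VSS/g bCOD.

Y_obs ≈ 0.245 g VSS/g bCOD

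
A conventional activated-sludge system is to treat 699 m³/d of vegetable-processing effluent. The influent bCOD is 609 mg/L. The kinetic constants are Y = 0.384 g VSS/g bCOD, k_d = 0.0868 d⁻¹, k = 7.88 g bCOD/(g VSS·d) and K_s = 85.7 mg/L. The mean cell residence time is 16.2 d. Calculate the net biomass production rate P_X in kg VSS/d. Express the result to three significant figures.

P_X ≈ 67.4 kg VSS/d

For a completely mixed reactor with recycle the Lawrence–McCarty relation gives S = K_s·(1 + k_d·θ_c) / [θ_c·(Y·k − k_d) − 1] = 85.7 × (1 + 0.0868 × 16.2) / [16.2 × (0.384 × 7.88 − 0.0868) − 1] = 206.2 / 46.61 = 4.424 mg/L.
The observed yield is Y_obs = Y/(1 + k_d·θ_c) = 0.384 / (1 + 0.0868 × 16.2) = 0.384 / 2.406 = 0.1596 g VSS per g bCOD removed.
Mass of bCOD removed per day: Q(S₀ − S) = 699 × 604.6 g/m³ = 422.6 kg/d.
Net biomass production P_X = Y_obs × Q·(S₀ − S) = 0.1596 × 422.6 = 67.44 kg VSS/d.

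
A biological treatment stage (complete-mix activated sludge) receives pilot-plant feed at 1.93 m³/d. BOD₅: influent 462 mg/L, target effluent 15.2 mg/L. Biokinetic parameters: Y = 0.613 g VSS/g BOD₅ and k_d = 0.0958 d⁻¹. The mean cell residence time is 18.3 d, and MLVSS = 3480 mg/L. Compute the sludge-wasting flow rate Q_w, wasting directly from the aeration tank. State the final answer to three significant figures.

Q_w ≈ 0.0552 m³/d

Steady-state biomass mass balance: V·X·(1 + k_d·θ_c) = Y·Q·(S₀ − S)·θ_c, so V = 0.613 × 1.93 × (462 − 15.2) × 18.3 / [3480 × (1 + 0.0958 × 18.3)] = 9.67×10^3 / 9581 = 1.010 m³.
Wasting from the aeration tank: Q_w = V / θ_c = 1.010 / 18.3 = 0.05517 m³/d.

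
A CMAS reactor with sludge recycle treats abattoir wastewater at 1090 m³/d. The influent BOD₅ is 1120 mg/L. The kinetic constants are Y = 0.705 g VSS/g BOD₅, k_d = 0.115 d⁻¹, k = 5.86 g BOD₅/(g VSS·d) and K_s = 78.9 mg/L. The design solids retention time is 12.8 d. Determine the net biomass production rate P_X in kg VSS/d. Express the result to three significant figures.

P_X ≈ 347 kg VSS/d

From the Monod/SRT balance for a CMAS, S = K_s·(1+k_d θ_c)/[θ_c·(Y k − k_d) − 1] = 78.9 × (1 + 0.115 × 12.8) / [12.8 × (0.705 × 5.86 − 0.115) − 1] = 195.0 / 50.41 = 3.869 mg/L.
Correct the yield for decay: Y_obs = Y/(1 + k_d θ_c) = 0.705 / (1 + 0.115 × 12.8) = 0.705 / 2.472 = 0.2852.
Substrate removed = Q·(S₀ − S) = 1090 m³/d × (1120 − 3.87) g/m³ = 1.22×10^6 g/d = 1217 kg/d.
P_X = Y_obs · Q(S₀ − S) = 0.2852 × 1217 = 347.0 kg VSS/d.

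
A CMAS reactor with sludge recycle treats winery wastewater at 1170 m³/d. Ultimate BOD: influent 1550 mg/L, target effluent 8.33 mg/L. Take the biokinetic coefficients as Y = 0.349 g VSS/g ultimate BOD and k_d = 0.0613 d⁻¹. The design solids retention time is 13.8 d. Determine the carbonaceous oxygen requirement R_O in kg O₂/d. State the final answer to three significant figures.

The observed yield is Y_obs = Y/(1 + k_d·θ_c) = 0.349 / (1 + 0.0613 × 13.8) = 0.349 / 1.846 = 0.1891 g VSS per g ultimate BOD removed.
Q·(S₀ − S) = 1170 × (1550 − 8.33) × 10⁻³ = 1804 kg/d removed.
Net sludge production P_X = 0.1891 × 1804 = 341.0 kg VSS/d.
Carbonaceous O₂ demand = substrate oxidised − cell-mass equivalent = 1804 − 1.42 × 341.0 = 1319 kg O₂/d.

R_O ≈ 1320 kg O₂/d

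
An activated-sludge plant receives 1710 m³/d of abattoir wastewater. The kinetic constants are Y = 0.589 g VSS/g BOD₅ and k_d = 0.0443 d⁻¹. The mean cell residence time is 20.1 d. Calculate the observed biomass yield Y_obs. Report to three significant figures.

Observed yield with endogenous decay: Y_obs = Y / (1 + k_d·θ_c) = 0.589 / (1 + 0.0443 × 20.1) = 0.589 / 1.890 = 0.3116 g VSS/g BOD₅.

Y_obs ≈ 0.312 g VSS/g BOD₅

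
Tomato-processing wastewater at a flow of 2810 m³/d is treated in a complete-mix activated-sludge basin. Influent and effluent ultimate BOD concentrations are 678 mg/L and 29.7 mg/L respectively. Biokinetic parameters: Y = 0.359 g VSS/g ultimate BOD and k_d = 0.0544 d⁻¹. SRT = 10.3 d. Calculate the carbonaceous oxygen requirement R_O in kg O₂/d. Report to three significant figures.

R_O ≈ 1230 kg O₂/d

The observed yield is Y_obs = Y/(1 + k_d·θ_c) = 0.359 / (1 + 0.0544 × 10.3) = 0.359 / 1.560 = 0.2301 g VSS per g ultimate BOD removed.
Q·(S₀ − S) = 2810 × (678 − 29.7) × 10⁻³ = 1822 kg/d removed.
Net sludge production P_X = 0.2301 × 1822 = 419.1 kg VSS/d.
R_O = Q·(S₀ − S) − 1.42·P_X = 1822 − 1.42 × 419.1 = 1227 kg O₂/d.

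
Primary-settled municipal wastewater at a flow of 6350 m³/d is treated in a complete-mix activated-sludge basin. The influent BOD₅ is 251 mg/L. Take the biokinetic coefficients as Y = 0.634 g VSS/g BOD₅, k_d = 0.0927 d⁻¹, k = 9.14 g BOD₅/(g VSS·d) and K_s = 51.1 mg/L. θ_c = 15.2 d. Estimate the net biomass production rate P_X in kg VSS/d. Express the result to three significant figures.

P_X ≈ 417 kg VSS/d

Effluent substrate depends only on kinetics and SRT: S = K_s(1 + k_d θ_c) / [θ_c(Yk − k_d) − 1] = 51.1 × (1 + 0.0927 × 15.2) / [15.2 × (0.634 × 9.14 − 0.0927) − 1] = 123.1 / 85.67 = 1.437 mg/L.
Y_obs = Y / (1 + k_d θ_c) = 0.634 / (1 + 0.0927 × 15.2) = 0.634 / 2.409 = 0.2632.
Q·(S₀ − S) = 6350 × (251 − 1.44) × 10⁻³ = 1585 kg/d removed.
Net biomass production P_X = Y_obs × Q·(S₀ − S) = 0.2632 × 1585 = 417.1 kg VSS/d.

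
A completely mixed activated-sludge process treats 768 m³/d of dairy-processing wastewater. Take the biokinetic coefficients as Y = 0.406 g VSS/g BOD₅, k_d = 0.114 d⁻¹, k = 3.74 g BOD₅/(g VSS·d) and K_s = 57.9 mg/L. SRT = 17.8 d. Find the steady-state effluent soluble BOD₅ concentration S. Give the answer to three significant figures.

S ≈ 7.31 mg/L

Effluent substrate depends only on kinetics and SRT: S = K_s(1 + k_d θ_c) / [θ_c(Yk − k_d) − 1] = 57.9 × (1 + 0.114 × 17.8) / [17.8 × (0.406 × 3.74 − 0.114) − 1] = 175.4 / 24.00 = 7.308 mg/L.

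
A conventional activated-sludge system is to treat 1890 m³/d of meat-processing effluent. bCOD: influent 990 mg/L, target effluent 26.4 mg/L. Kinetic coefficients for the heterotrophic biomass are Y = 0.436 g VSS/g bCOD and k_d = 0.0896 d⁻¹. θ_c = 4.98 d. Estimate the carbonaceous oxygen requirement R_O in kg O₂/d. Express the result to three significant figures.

R_O ≈ 1040 kg O₂/d

Y_obs = Y / (1 + k_d θ_c) = 0.436 / (1 + 0.0896 × 4.98) = 0.436 / 1.446 = 0.3015.
Mass of bCOD removed per day: Q(S₀ − S) = 1890 × 963.6 g/m³ = 1821 kg/d.
P_X = Y_obs·Q·(S₀ − S) = 0.3015 × 1821 = 549.1 kg VSS/d.
R_O = Q·(S₀ − S) − 1.42·P_X = 1821 − 1.42 × 549.1 = 1042 kg O₂/d.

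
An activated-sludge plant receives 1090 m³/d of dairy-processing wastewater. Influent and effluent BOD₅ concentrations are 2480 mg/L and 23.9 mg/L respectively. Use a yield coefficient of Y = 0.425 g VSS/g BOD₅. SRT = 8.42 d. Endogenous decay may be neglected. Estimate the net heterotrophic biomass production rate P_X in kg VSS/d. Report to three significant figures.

With endogenous decay neglected, the observed yield equals the true yield: Y_obs = Y = 0.425 g VSS/g BOD₅.
Q·(S₀ − S) = 1090 × (2480 − 23.9) × 10⁻³ = 2677 kg/d removed.
So the net sludge growth is P_X = 0.4250 × 2677 = 1138 kg VSS/d.

P_X ≈ 1140 kg VSS/d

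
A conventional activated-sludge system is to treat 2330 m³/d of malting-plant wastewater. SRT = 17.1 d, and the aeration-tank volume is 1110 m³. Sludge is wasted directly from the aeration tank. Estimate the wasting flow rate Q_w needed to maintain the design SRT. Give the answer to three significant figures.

With mixed-liquor wasting, θ_c = V/Q_w, so Q_w = V/θ_c = 1110/17.1 = 64.91 m³/d.

Q_w ≈ 64.9 m³/d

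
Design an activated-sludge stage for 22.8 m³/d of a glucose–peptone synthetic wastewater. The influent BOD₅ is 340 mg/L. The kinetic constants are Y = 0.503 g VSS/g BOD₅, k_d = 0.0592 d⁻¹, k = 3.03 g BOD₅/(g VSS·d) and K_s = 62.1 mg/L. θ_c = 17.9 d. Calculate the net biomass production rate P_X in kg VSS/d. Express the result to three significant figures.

From the Monod/SRT balance for a CMAS, S = K_s·(1+k_d θ_c)/[θ_c·(Y k − k_d) − 1] = 62.1 × (1 + 0.0592 × 17.9) / [17.9 × (0.503 × 3.03 − 0.0592) − 1] = 127.9 / 25.22 = 5.071 mg/L.
Observed yield with endogenous decay: Y_obs = Y / (1 + k_d·θ_c) = 0.503 / (1 + 0.0592 × 17.9) = 0.503 / 2.060 = 0.2442 g VSS/g BOD₅.
Substrate removed = Q·(S₀ − S) = 22.8 m³/d × (340 − 5.07) g/m³ = 7.64×10^3 g/d = 7.636 kg/d.
Net biomass production P_X = Y_obs × Q·(S₀ − S) = 0.2442 × 7.636 = 1.865 kg VSS/d.

P_X ≈ 1.86 kg VSS/d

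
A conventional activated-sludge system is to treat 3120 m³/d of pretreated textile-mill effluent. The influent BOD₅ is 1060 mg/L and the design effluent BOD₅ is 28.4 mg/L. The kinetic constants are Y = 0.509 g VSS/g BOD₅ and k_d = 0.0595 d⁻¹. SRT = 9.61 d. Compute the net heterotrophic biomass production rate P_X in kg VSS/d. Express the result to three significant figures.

Correct the yield for decay: Y_obs = Y/(1 + k_d θ_c) = 0.509 / (1 + 0.0595 × 9.61) = 0.509 / 1.572 = 0.3238.
Mass of BOD₅ removed per day: Q(S₀ − S) = 3120 × 1032 g/m³ = 3219 kg/d.
So the net sludge growth is P_X = 0.3238 × 3219 = 1042 kg VSS/d.

P_X ≈ 1040 kg VSS/d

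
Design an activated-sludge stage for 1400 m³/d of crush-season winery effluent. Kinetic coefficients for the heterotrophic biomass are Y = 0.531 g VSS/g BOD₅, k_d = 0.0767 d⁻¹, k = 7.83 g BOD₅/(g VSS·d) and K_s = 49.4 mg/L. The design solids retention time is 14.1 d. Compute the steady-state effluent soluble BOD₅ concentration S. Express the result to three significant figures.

For a completely mixed reactor with recycle the Lawrence–McCarty relation gives S = K_s·(1 + k_d·θ_c) / [θ_c·(Y·k − k_d) − 1] = 49.4 × (1 + 0.0767 × 14.1) / [14.1 × (0.531 × 7.83 − 0.0767) − 1] = 102.8 / 56.54 = 1.819 mg/L.

S ≈ 1.82 mg/L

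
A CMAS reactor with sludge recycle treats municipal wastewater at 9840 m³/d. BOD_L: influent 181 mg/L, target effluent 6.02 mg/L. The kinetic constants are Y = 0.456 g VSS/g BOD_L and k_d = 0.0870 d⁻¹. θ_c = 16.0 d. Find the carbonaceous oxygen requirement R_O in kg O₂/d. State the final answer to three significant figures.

Correct the yield for decay: Y_obs = Y/(1 + k_d θ_c) = 0.456 / (1 + 0.0870 × 16.0) = 0.456 / 2.392 = 0.1906.
ΔS = 181 − 6.02 = 175.0 mg/L, so the substrate removal rate is 9840 × 175.0/1000 = 1722 kg BOD_L/d.
Biomass synthesised: P_X = Y_obs × 1722 = 328.2 kg VSS/d.
Carbonaceous O₂ demand = substrate oxidised − cell-mass equivalent = 1722 − 1.42 × 328.2 = 1256 kg O₂/d.

R_O ≈ 1260 kg O₂/d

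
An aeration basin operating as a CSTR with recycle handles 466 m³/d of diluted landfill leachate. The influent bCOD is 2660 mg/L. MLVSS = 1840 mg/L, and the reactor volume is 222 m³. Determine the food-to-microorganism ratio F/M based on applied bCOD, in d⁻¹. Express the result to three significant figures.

F/M = Q·S₀ / (V·X) = 466 × 2660 / (222.0 × 1840) = 3.035 g bCOD·(g VSS·d)⁻¹.

F/M ≈ 3.03 d⁻¹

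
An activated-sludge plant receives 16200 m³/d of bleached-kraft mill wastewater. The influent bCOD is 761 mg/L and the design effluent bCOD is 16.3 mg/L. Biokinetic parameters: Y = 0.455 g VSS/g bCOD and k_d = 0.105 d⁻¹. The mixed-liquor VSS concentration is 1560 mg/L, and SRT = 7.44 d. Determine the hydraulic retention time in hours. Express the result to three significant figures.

From the SRT design equation V = Y Q (S₀−S) θ_c / [X (1 + k_d θ_c)] = 0.455 × 16200 × (761 − 16.3) × 7.44 / [1560 × (1 + 0.105 × 7.44)] = 4.08×10^7 / 2779 = 14697 m³.
HRT = V/Q = 14697 m³ / 16200 m³·d⁻¹ = 0.9073 d × 24 = 21.77 h.

τ ≈ 21.8 h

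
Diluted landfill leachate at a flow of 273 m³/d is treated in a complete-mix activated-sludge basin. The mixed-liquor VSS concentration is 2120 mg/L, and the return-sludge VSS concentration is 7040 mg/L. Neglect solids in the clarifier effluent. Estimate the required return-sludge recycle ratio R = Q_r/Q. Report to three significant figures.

R ≈ 0.431

Solids balance on the clarifier gives (1+R)X = R·X_r, so R = X/(X_r − X) = 2120 / (7040 − 2120) = 0.4309.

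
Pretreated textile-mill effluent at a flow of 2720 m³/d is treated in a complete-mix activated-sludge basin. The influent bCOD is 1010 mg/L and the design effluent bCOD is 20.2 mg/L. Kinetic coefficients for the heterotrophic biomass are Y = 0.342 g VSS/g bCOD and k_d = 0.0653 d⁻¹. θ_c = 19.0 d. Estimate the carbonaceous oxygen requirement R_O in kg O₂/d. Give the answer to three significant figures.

R_O ≈ 2110 kg O₂/d

The observed yield is Y_obs = Y/(1 + k_d·θ_c) = 0.342 / (1 + 0.0653 × 19.0) = 0.342 / 2.241 = 0.1526 g VSS per g bCOD removed.
ΔS = 1010 − 20.2 = 989.8 mg/L, so the substrate removal rate is 2720 × 989.8/1000 = 2692 kg bCOD/d.
Biomass synthesised: P_X = Y_obs × 2692 = 410.9 kg VSS/d.
R_O = Q·ΔS − 1.42 P_X = 2692 − 583.5 = 2109 kg O₂/d.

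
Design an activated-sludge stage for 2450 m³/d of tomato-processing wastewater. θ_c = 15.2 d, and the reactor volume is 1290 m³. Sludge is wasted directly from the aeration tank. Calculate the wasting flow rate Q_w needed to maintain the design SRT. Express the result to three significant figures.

Q_w ≈ 84.9 m³/d

With mixed-liquor wasting, θ_c = V/Q_w, so Q_w = V/θ_c = 1290/15.2 = 84.87 m³/d.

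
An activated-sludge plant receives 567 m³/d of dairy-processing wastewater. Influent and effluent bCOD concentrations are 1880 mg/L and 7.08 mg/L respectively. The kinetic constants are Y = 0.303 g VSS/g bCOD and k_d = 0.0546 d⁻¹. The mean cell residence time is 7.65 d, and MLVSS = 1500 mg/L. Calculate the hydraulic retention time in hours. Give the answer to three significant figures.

Steady-state biomass mass balance: V·X·(1 + k_d·θ_c) = Y·Q·(S₀ − S)·θ_c, so V = 0.303 × 567 × (1880 − 7.08) × 7.65 / [1500 × (1 + 0.0546 × 7.65)] = 2.46×10^6 / 2127 = 1158 m³.
τ = V/Q = 1158/567 = 2.042 d, or 49.00 h.

τ ≈ 49.0 h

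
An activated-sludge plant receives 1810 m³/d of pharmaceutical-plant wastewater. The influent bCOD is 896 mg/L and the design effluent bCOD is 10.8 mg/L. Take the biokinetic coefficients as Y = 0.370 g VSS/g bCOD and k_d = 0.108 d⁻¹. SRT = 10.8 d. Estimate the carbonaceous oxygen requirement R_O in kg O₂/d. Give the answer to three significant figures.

R_O ≈ 1210 kg O₂/d

The observed yield is Y_obs = Y/(1 + k_d·θ_c) = 0.370 / (1 + 0.108 × 10.8) = 0.370 / 2.166 = 0.1708 g VSS per g bCOD removed.
Substrate removed = Q·(S₀ − S) = 1810 m³/d × (896 − 10.8) g/m³ = 1.6×10^6 g/d = 1602 kg/d.
Net sludge production P_X = 0.1708 × 1602 = 273.6 kg VSS/d.
R_O = Q·(S₀ − S) − 1.42·P_X = 1602 − 1.42 × 273.6 = 1214 kg O₂/d.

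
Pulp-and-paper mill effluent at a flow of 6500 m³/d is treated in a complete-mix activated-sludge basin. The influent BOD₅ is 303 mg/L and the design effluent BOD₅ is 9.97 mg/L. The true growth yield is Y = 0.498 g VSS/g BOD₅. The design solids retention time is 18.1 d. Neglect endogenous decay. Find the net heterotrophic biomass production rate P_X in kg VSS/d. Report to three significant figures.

P_X ≈ 949 kg VSS/d

With endogenous decay neglected, the observed yield equals the true yield: Y_obs = Y = 0.498 g VSS/g BOD₅.
Mass of BOD₅ removed per day: Q(S₀ − S) = 6500 × 293.0 g/m³ = 1905 kg/d.
Net biomass production P_X = Y_obs × Q·(S₀ − S) = 0.4980 × 1905 = 948.5 kg VSS/d.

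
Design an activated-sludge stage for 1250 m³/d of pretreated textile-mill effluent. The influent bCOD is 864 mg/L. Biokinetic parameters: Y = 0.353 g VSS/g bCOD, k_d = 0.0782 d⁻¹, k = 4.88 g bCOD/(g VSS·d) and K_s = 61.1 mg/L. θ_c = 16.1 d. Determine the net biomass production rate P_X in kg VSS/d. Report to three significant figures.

P_X ≈ 168 kg VSS/d

From the Monod/SRT balance for a CMAS, S = K_s·(1+k_d θ_c)/[θ_c·(Y k − k_d) − 1] = 61.1 × (1 + 0.0782 × 16.1) / [16.1 × (0.353 × 4.88 − 0.0782) − 1] = 138.0 / 25.48 = 5.418 mg/L.
Observed yield with endogenous decay: Y_obs = Y / (1 + k_d·θ_c) = 0.353 / (1 + 0.0782 × 16.1) = 0.353 / 2.259 = 0.1563 g VSS/g bCOD.
Q·(S₀ − S) = 1250 × (864 − 5.42) × 10⁻³ = 1073 kg/d removed.
Biomass produced: P_X = Y_obs·Q·ΔS = 0.1563 × 1073 ≈ 167.7 kg VSS/d.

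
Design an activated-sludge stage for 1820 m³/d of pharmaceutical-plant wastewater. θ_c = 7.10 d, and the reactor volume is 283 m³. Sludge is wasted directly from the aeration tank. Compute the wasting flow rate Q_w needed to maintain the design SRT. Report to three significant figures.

With mixed-liquor wasting, θ_c = V/Q_w, so Q_w = V/θ_c = 283.0/7.10 = 39.86 m³/d.

Q_w ≈ 39.9 m³/d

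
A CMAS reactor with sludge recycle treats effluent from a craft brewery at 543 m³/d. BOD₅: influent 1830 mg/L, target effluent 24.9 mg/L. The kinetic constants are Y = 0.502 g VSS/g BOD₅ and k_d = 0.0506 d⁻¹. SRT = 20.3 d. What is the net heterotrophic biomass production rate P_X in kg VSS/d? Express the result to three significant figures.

P_X ≈ 243 kg VSS/d

Y_obs = Y / (1 + k_d θ_c) = 0.502 / (1 + 0.0506 × 20.3) = 0.502 / 2.027 = 0.2476.
Substrate removed = Q·(S₀ − S) = 543 m³/d × (1830 − 24.9) g/m³ = 9.8×10^5 g/d = 980.2 kg/d.
P_X = Y_obs · Q(S₀ − S) = 0.2476 × 980.2 = 242.7 kg VSS/d.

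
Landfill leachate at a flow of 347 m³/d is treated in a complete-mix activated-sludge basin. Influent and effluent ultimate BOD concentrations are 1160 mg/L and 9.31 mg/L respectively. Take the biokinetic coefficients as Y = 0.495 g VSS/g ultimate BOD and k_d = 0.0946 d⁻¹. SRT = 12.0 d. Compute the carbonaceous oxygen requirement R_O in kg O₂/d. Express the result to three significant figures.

The observed yield is Y_obs = Y/(1 + k_d·θ_c) = 0.495 / (1 + 0.0946 × 12.0) = 0.495 / 2.135 = 0.2318 g VSS per g ultimate BOD removed.
ΔS = 1160 − 9.31 = 1151 mg/L, so the substrate removal rate is 347 × 1151/1000 = 399.3 kg ultimate BOD/d.
Biomass synthesised: P_X = Y_obs × 399.3 = 92.57 kg VSS/d.
R_O = Q·ΔS − 1.42 P_X = 399.3 − 131.4 = 267.8 kg O₂/d.

R_O ≈ 268 kg O₂/d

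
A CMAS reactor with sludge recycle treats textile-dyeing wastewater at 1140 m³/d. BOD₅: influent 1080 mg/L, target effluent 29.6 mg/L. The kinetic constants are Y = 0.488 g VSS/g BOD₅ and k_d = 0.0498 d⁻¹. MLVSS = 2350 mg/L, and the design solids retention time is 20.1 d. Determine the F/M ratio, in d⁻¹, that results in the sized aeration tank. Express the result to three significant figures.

Rearranging the biomass balance for a CMAS with decay, V = Y·Q·ΔS·θ_c / [X·(1+k_d θ_c)] = 0.488 × 1140 × (1080 − 29.6) × 20.1 / [2350 × (1 + 0.0498 × 20.1)] = 1.17×10^7 / 4702 = 2498 m³.
F/M = applied load / biomass = Q·S₀/(V·X) = 1140 × 1080 / (2498 × 2350) = 0.2097 d⁻¹.

F/M ≈ 0.210 d⁻¹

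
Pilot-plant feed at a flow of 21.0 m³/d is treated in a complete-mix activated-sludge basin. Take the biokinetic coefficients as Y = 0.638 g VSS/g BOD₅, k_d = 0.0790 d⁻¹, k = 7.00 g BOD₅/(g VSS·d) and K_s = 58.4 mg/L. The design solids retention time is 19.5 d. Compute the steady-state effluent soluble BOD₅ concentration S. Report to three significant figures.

S ≈ 1.75 mg/L

For a completely mixed reactor with recycle the Lawrence–McCarty relation gives S = K_s·(1 + k_d·θ_c) / [θ_c·(Y·k − k_d) − 1] = 58.4 × (1 + 0.0790 × 19.5) / [19.5 × (0.638 × 7.00 − 0.0790) − 1] = 148.4 / 84.55 = 1.755 mg/L.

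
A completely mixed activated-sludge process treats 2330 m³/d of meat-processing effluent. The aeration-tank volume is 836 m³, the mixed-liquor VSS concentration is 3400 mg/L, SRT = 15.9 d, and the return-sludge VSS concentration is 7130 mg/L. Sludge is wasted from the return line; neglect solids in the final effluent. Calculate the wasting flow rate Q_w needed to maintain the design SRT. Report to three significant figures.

Q_w ≈ 25.1 m³/d

θ_c = V·X/(Q_w·X_r) when wasting from the recycle, so Q_w = V·X/(θ_c·X_r) = 836.0 × 3400 / (15.9 × 7130) = 25.07 m³/d.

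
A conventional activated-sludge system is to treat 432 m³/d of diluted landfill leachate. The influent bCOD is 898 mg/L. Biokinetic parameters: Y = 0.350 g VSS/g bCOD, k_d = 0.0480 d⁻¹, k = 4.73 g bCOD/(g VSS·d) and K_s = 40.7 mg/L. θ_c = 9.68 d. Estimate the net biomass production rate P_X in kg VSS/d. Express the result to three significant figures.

Effluent substrate depends only on kinetics and SRT: S = K_s(1 + k_d θ_c) / [θ_c(Yk − k_d) − 1] = 40.7 × (1 + 0.0480 × 9.68) / [9.68 × (0.350 × 4.73 − 0.0480) − 1] = 59.61 / 14.56 = 4.094 mg/L.
The observed yield is Y_obs = Y/(1 + k_d·θ_c) = 0.350 / (1 + 0.0480 × 9.68) = 0.350 / 1.465 = 0.2390 g VSS per g bCOD removed.
Substrate removed = Q·(S₀ − S) = 432 m³/d × (898 − 4.09) g/m³ = 3.86×10^5 g/d = 386.2 kg/d.
P_X = Y_obs · Q(S₀ − S) = 0.2390 × 386.2 = 92.28 kg VSS/d.

P_X ≈ 92.3 kg VSS/d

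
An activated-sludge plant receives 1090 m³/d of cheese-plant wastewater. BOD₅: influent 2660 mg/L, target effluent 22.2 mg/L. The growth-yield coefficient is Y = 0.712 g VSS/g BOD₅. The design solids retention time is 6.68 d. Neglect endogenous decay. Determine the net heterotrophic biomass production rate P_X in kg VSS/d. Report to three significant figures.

P_X ≈ 2050 kg VSS/d

Since k_d ≈ 0, Y_obs = Y = 0.712 g VSS/g BOD₅.
Mass of BOD₅ removed per day: Q(S₀ − S) = 1090 × 2638 g/m³ = 2875 kg/d.
Net biomass production P_X = Y_obs × Q·(S₀ − S) = 0.7120 × 2875 = 2047 kg VSS/d.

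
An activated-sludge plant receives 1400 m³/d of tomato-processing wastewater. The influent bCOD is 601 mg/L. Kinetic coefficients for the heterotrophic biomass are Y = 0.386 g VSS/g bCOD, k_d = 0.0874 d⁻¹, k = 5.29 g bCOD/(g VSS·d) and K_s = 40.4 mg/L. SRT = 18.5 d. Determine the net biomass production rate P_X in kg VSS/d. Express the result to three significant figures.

P_X ≈ 123 kg VSS/d

For a completely mixed reactor with recycle the Lawrence–McCarty relation gives S = K_s·(1 + k_d·θ_c) / [θ_c·(Y·k − k_d) − 1] = 40.4 × (1 + 0.0874 × 18.5) / [18.5 × (0.386 × 5.29 − 0.0874) − 1] = 105.7 / 35.16 = 3.007 mg/L.
Observed yield with endogenous decay: Y_obs = Y / (1 + k_d·θ_c) = 0.386 / (1 + 0.0874 × 18.5) = 0.386 / 2.617 = 0.1475 g VSS/g bCOD.
ΔS = 601 − 3.01 = 598.0 mg/L, so the substrate removal rate is 1400 × 598.0/1000 = 837.2 kg bCOD/d.
So the net sludge growth is P_X = 0.1475 × 837.2 = 123.5 kg VSS/d.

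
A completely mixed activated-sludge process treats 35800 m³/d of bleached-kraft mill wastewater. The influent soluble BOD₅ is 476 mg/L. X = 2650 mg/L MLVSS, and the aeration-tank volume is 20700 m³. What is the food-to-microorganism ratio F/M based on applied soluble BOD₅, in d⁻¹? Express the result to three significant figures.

F/M ≈ 0.311 d⁻¹

F/M = Q·S₀ / (V·X) = 35800 × 476 / (20700 × 2650) = 0.3107 g soluble BOD₅·(g VSS·d)⁻¹.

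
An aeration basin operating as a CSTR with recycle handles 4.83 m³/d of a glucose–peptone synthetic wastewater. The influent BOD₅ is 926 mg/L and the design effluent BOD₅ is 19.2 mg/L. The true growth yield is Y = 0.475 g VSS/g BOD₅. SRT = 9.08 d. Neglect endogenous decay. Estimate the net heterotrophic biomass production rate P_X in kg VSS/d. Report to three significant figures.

No decay correction is needed, so Y_obs = Y = 0.475.
Mass of BOD₅ removed per day: Q(S₀ − S) = 4.83 × 906.8 g/m³ = 4.380 kg/d.
So the net sludge growth is P_X = 0.4750 × 4.380 = 2.080 kg VSS/d.

P_X ≈ 2.08 kg VSS/d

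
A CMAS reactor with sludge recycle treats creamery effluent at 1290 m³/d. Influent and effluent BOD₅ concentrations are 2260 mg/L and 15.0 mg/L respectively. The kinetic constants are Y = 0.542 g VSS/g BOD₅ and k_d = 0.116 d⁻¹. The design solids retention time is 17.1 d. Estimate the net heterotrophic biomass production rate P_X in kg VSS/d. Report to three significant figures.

Observed yield with endogenous decay: Y_obs = Y / (1 + k_d·θ_c) = 0.542 / (1 + 0.116 × 17.1) = 0.542 / 2.984 = 0.1817 g VSS/g BOD₅.
ΔS = 2260 − 15.0 = 2245 mg/L, so the substrate removal rate is 1290 × 2245/1000 = 2896 kg BOD₅/d.
Biomass produced: P_X = Y_obs·Q·ΔS = 0.1817 × 2896 ≈ 526.1 kg VSS/d.

P_X ≈ 526 kg VSS/d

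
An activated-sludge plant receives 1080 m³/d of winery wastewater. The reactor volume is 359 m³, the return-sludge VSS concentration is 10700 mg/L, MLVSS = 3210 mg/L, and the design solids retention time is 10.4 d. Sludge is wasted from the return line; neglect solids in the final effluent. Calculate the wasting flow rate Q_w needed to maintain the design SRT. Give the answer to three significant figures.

Wasting from the return line (neglecting effluent solids): Q_w = V·X / (θ_c·X_r) = 359.0 × 3210 / (10.4 × 10700) = 10.36 m³/d.

Q_w ≈ 10.4 m³/d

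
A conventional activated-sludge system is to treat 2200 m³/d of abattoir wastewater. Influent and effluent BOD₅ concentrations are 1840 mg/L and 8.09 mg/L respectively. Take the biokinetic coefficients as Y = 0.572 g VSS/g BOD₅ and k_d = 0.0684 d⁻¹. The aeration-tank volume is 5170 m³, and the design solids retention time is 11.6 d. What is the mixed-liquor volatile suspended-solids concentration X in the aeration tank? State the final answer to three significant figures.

Solving the biomass balance for X: X = Y Q (S₀−S) θ_c / [V (1+k_d θ_c)] = 0.572 × 2200 × (1840 − 8.09) × 11.6 / [5170 × (1 + 0.0684 × 11.6)] = 2884 mg/L.

X ≈ 2880 mg/L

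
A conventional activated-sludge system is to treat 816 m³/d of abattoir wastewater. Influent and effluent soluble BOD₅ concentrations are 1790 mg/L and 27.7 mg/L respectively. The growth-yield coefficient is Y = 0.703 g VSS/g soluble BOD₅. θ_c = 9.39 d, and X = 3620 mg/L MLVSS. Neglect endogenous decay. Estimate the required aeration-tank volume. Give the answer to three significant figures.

With k_d = 0 the design equation reduces to V = Y Q (S₀−S) θ_c / X = 0.703 × 816 × (1790 − 27.7) × 9.39 / 3620 = 2622 m³.

V ≈ 2620 m³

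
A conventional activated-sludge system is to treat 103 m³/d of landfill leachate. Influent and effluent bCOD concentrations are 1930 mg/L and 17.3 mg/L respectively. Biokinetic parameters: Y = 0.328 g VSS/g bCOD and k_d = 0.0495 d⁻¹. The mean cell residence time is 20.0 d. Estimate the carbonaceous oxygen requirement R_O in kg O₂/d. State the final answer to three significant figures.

Correct the yield for decay: Y_obs = Y/(1 + k_d θ_c) = 0.328 / (1 + 0.0495 × 20.0) = 0.328 / 1.990 = 0.1648.
Q·(S₀ − S) = 103 × (1930 − 17.3) × 10⁻³ = 197.0 kg/d removed.
P_X = Y_obs·Q·(S₀ − S) = 0.1648 × 197.0 = 32.47 kg VSS/d.
R_O = Q·ΔS − 1.42 P_X = 197.0 − 46.11 = 150.9 kg O₂/d.

R_O ≈ 151 kg O₂/d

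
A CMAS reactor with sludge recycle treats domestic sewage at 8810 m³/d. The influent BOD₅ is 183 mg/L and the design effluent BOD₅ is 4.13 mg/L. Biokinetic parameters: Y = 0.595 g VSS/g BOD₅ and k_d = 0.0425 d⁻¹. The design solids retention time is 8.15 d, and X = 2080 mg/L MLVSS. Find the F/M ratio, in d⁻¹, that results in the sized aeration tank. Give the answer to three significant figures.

From the SRT design equation V = Y Q (S₀−S) θ_c / [X (1 + k_d θ_c)] = 0.595 × 8810 × (183 − 4.13) × 8.15 / [2080 × (1 + 0.0425 × 8.15)] = 7.64×10^6 / 2800 = 2729 m³.
Food-to-microorganism ratio F/M = Q S₀ / (V X) = 8810 × 183 / (2729 × 2080) = 0.2841 d⁻¹.

F/M ≈ 0.284 d⁻¹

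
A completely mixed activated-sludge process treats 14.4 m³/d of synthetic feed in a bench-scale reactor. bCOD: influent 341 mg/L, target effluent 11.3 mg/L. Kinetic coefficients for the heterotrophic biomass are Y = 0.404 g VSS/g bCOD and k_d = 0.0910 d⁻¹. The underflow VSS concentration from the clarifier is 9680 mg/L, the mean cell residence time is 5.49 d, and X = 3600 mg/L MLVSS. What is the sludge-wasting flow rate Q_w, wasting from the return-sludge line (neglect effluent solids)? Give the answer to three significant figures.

Q_w ≈ 0.132 m³/d

Rearranging the biomass balance for a CMAS with decay, V = Y·Q·ΔS·θ_c / [X·(1+k_d θ_c)] = 0.404 × 14.4 × (341 − 11.3) × 5.49 / [3600 × (1 + 0.0910 × 5.49)] = 1.05×10^4 / 5399 = 1.951 m³.
Q_w = (V·X)/(θ_c X_r) = 1.951 × 3600 / (5.49 × 9680) = 0.1321 m³/d.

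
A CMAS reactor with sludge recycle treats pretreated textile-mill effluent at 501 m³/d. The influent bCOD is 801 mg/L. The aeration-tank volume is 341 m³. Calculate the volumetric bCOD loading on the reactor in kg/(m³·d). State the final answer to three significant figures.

L_v ≈ 1.18 kg bCOD/(m³·d)

L_v = Q S₀ / V = 501 × 801 × 10⁻³ / 341.0 = 1.177 kg/(m³·d).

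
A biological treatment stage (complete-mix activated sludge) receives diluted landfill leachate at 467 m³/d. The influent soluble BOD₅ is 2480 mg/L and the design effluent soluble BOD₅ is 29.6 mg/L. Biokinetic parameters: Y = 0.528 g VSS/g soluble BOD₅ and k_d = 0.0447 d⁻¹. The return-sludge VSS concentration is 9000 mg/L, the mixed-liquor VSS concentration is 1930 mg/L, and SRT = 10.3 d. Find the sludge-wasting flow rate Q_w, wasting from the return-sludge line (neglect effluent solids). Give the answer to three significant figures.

Rearranging the biomass balance for a CMAS with decay, V = Y·Q·ΔS·θ_c / [X·(1+k_d θ_c)] = 0.528 × 467 × (2480 − 29.6) × 10.3 / [1930 × (1 + 0.0447 × 10.3)] = 6.22×10^6 / 2819 = 2208 m³.
θ_c = V·X/(Q_w·X_r) when wasting from the recycle, so Q_w = V·X/(θ_c·X_r) = 2208 × 1930 / (10.3 × 9000) = 45.97 m³/d.

Q_w ≈ 46.0 m³/d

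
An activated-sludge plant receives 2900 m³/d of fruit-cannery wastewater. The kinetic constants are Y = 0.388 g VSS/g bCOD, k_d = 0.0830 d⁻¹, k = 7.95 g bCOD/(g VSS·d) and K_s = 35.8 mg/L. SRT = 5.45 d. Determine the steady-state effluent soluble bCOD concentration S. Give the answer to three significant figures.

S ≈ 3.39 mg/L

For a completely mixed reactor with recycle the Lawrence–McCarty relation gives S = K_s·(1 + k_d·θ_c) / [θ_c·(Y·k − k_d) − 1] = 35.8 × (1 + 0.0830 × 5.45) / [5.45 × (0.388 × 7.95 − 0.0830) − 1] = 51.99 / 15.36 = 3.385 mg/L.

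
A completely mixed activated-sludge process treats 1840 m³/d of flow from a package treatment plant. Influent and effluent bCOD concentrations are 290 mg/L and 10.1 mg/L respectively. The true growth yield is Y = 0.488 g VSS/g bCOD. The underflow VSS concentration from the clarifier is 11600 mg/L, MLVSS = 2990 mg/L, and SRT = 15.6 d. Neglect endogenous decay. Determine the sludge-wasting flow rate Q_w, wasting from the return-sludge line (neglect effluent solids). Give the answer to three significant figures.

Q_w ≈ 21.7 m³/d

Biomass mass balance (decay neglected): V·X = Y·Q·(S₀ − S)·θ_c, so V = 0.488 × 1840 × (290 − 10.1) × 15.6 / 2990 = 1311 m³.
Wasting from the return line (neglecting effluent solids): Q_w = V·X / (θ_c·X_r) = 1311 × 2990 / (15.6 × 11600) = 21.67 m³/d.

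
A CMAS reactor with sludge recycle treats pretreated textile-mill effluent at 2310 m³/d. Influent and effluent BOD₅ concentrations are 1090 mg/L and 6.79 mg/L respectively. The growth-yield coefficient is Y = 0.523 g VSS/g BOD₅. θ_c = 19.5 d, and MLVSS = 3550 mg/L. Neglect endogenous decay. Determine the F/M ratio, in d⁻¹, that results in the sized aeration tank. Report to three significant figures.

V·X = Y·Q·ΔS·θ_c gives V = 0.523 × 2310 × (1090 − 6.79) × 19.5 / 3550 = 7188 m³.
F/M = applied load / biomass = Q·S₀/(V·X) = 2310 × 1090 / (7188 × 3550) = 0.09867 d⁻¹.

F/M ≈ 0.0987 d⁻¹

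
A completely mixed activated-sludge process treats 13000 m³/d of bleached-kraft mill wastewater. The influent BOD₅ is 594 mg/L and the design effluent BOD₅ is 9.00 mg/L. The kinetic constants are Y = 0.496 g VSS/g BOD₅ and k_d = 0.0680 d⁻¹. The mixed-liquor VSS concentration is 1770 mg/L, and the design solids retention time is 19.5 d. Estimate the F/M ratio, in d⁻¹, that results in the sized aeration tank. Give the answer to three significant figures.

Rearranging the biomass balance for a CMAS with decay, V = Y·Q·ΔS·θ_c / [X·(1+k_d θ_c)] = 0.496 × 13000 × (594 − 9.00) × 19.5 / [1770 × (1 + 0.0680 × 19.5)] = 7.36×10^7 / 4117 = 17866 m³.
Food-to-microorganism ratio F/M = Q S₀ / (V X) = 13000 × 594 / (17866 × 1770) = 0.2442 d⁻¹.

F/M ≈ 0.244 d⁻¹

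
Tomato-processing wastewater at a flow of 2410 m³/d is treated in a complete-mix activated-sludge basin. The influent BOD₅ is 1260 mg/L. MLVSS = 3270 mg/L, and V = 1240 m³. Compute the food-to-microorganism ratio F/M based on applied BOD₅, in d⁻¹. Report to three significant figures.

F/M = applied load / biomass = Q·S₀/(V·X) = 2410 × 1260 / (1240 × 3270) = 0.7489 d⁻¹.

F/M ≈ 0.749 d⁻¹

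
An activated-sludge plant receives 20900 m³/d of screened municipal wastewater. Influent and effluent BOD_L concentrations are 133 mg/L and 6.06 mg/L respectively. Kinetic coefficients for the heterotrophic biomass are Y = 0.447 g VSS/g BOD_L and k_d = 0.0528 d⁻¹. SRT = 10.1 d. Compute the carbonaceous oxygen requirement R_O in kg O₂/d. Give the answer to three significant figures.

Correct the yield for decay: Y_obs = Y/(1 + k_d θ_c) = 0.447 / (1 + 0.0528 × 10.1) = 0.447 / 1.533 = 0.2915.
Substrate removed = Q·(S₀ − S) = 20900 m³/d × (133 − 6.06) g/m³ = 2.65×10^6 g/d = 2653 kg/d.
P_X = Y_obs·Q·(S₀ − S) = 0.2915 × 2653 = 773.4 kg VSS/d.
R_O = Q·ΔS − 1.42 P_X = 2653 − 1098 = 1555 kg O₂/d.

R_O ≈ 1550 kg O₂/d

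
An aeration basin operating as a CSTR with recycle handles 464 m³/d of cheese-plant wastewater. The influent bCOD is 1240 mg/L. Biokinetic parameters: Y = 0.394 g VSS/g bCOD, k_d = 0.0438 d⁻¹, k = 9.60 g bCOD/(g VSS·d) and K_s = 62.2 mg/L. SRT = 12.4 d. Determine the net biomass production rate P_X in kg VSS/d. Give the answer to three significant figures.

P_X ≈ 147 kg VSS/d

Effluent substrate depends only on kinetics and SRT: S = K_s(1 + k_d θ_c) / [θ_c(Yk − k_d) − 1] = 62.2 × (1 + 0.0438 × 12.4) / [12.4 × (0.394 × 9.60 − 0.0438) − 1] = 95.98 / 45.36 = 2.116 mg/L.
Correct the yield for decay: Y_obs = Y/(1 + k_d θ_c) = 0.394 / (1 + 0.0438 × 12.4) = 0.394 / 1.543 = 0.2553.
Mass of bCOD removed per day: Q(S₀ − S) = 464 × 1238 g/m³ = 574.4 kg/d.
So the net sludge growth is P_X = 0.2553 × 574.4 = 146.7 kg VSS/d.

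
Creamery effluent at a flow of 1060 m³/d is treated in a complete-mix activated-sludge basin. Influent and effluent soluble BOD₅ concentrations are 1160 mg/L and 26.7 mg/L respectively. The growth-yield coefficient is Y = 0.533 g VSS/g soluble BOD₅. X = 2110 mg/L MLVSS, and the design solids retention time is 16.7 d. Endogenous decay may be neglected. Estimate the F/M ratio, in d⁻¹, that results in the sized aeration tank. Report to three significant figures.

Biomass mass balance (decay neglected): V·X = Y·Q·(S₀ − S)·θ_c, so V = 0.533 × 1060 × (1160 − 26.7) × 16.7 / 2110 = 5068 m³.
Food-to-microorganism ratio F/M = Q S₀ / (V X) = 1060 × 1160 / (5068 × 2110) = 0.1150 d⁻¹.

F/M ≈ 0.115 d⁻¹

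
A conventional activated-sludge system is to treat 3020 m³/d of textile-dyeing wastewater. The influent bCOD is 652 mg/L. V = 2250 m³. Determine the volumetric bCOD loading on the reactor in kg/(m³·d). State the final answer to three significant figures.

L_v ≈ 0.875 kg bCOD/(m³·d)

Volumetric loading L_v = Q·S₀ / V = 3020 × 652 g/m³ / 2250 m³ = 875.1 g/(m³·d) = 0.8751 kg bCOD/(m³·d).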